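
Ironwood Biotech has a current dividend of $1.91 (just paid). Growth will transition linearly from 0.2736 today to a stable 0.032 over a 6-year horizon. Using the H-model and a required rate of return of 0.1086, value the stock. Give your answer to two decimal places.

$43.81

H-model: P₀ = D₀[(1+g_L) + H(g_S−g_L)]/(r−g_L), with H = 6/2 = 3.
P₀ = 1.91 × [(1+0.032) + 3×(0.2736−0.032)] / (0.1086−0.032)
   = 1.91 × 1.7568 / 0.0766 = 43.8053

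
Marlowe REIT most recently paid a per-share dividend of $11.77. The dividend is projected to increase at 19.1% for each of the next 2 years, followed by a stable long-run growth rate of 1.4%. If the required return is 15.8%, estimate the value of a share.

Two-stage DDM. Project D₁…D_2 at 0.191, terminal growth 0.014, discount at r = 0.158.
D_1 = 14.0181
D_2 = 16.6955
Terminal value at t=2: TV = D_3/(r−g) = 16.9293/(0.158−0.014) = 117.5643
P₀ = 14.0181/(1+0.158)^1 + 16.6955/(1+0.158)^2 + 117.5643/(1+0.158)^2 = 112.2273

$112.23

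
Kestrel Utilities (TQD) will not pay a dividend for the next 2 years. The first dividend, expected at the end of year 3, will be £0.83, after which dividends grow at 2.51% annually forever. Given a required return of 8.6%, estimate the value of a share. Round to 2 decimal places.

£11.56

Deferred-dividend DDM. At t=2 the remaining stream is a growing perpetuity with first payment D_3 = 0.83.
V_2 = D_3/(r−g) = 0.83/(0.086−0.0251) = 13.6289
P₀ = V_2/(1+r)^2 = 13.6289/(1+0.086)^2 = 11.5558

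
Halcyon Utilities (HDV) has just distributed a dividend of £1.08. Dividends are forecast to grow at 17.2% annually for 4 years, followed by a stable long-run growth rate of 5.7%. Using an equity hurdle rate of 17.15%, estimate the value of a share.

Two-stage DDM. Project D₁…D_4 at 0.172, terminal growth 0.057, discount at r = 0.1715.
D_1 = 1.2658
D_2 = 1.4835
D_3 = 1.7386
D_4 = 2.0377
Terminal value at t=4: TV = D_5/(r−g) = 2.1538/(0.1715−0.057) = 18.8106
P₀ = 1.2658/(1+0.1715)^1 + 1.4835/(1+0.1715)^2 + 1.7386/(1+0.1715)^3 + 2.0377/(1+0.1715)^4 + 18.8106/(1+0.1715)^4 = 14.3116

£14.31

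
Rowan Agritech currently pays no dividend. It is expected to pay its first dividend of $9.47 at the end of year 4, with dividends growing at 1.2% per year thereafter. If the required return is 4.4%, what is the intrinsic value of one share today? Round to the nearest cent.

Deferred-dividend DDM. At t=3 the remaining stream is a growing perpetuity with first payment D_4 = 9.47.
V_3 = D_4/(r−g) = 9.47/(0.044−0.012) = 295.9375
P₀ = V_3/(1+r)^3 = 295.9375/(1+0.044)^3 = 260.0749

$260.07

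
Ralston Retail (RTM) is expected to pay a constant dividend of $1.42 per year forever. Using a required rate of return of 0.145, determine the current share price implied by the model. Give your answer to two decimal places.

Zero-growth DDM (perpetuity): P₀ = D/r = 1.42 / 0.145 = 9.7931

$9.79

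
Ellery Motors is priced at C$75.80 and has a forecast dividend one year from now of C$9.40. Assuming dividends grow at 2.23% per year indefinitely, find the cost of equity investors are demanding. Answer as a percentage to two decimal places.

14.63%

Rearranging the constant-growth DDM: r = D₁/P₀ + g.
r = 9.4000 / 75.80 + 0.0223 = 0.12401 + 0.0223 = 0.14631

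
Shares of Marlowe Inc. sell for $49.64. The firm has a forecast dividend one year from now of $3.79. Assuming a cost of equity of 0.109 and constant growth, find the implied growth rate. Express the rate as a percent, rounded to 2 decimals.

From P₀ = D₁/(r − g), the implied growth is g = r − D₁/P₀.
g = 0.109 − 3.79/49.64 = 0.109 − 0.07635 = 0.03265

3.27%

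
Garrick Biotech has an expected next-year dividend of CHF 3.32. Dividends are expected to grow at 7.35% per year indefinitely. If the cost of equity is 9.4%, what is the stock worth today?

CHF 161.95

Gordon growth model: P₀ = D₁/(r − g), with D₁ = 3.32 given directly.
P₀ = 3.3200 / (0.094 − 0.0735) = 3.3200 / 0.0205 = 161.9512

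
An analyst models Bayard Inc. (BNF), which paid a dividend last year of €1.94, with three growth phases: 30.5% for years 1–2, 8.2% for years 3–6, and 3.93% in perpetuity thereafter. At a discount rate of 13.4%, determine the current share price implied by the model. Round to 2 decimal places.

€37.32

Three-stage DDM. Project D₁…D_6; terminal Gordon value at t=6 with g = 0.0393; discount at r = 0.134.
D_1 = 2.5317
D_2 = 3.3039
D_3 = 3.5748
D_4 = 3.8679
D_5 = 4.1851
D_6 = 4.5283
TV_6 = 4.7062/(0.134−0.0393) = 49.6961
P₀ = Σ Dₜ/(1+r)ᵗ + TV_6/(1+r)^6 = 37.3224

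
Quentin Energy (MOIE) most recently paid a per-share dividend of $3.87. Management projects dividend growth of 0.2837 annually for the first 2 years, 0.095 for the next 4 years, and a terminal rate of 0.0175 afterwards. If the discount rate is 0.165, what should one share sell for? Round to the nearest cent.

Three-stage DDM. Project D₁…D_6; terminal Gordon value at t=6 with g = 0.0175; discount at r = 0.165.
D_1 = 4.9679
D_2 = 6.3773
D_3 = 6.9832
D_4 = 7.6466
D_5 = 8.3730
D_6 = 9.1684
TV_6 = 9.3289/(0.165−0.0175) = 63.2466
P₀ = Σ Dₜ/(1+r)ᵗ + TV_6/(1+r)^6 = 50.3973

$50.40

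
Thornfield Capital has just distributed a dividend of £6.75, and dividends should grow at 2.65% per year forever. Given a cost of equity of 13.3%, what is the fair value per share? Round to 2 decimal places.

£65.06

Gordon growth model: P₀ = D₁/(r − g). D₁ = 6.75 × (1 + 0.0265) = 6.9289.
P₀ = 6.9289 / (0.133 − 0.0265) = 6.9289 / 0.1065 = 65.0599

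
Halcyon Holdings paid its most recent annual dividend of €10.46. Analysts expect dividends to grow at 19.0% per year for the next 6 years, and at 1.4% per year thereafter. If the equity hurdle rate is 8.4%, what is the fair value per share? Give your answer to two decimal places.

Two-stage DDM. Project D₁…D_6 at 0.19, terminal growth 0.014, discount at r = 0.084.
D_1 = 12.4474
D_2 = 14.8124
D_3 = 17.6268
D_4 = 20.9758
D_5 = 24.9613
D_6 = 29.7039
Terminal value at t=6: TV = D_7/(r−g) = 30.1198/(0.084−0.014) = 430.2822
P₀ = 12.4474/(1+0.084)^1 + 14.8124/(1+0.084)^2 + 17.6268/(1+0.084)^3 + 20.9758/(1+0.084)^4 + 24.9613/(1+0.084)^5 + 29.7039/(1+0.084)^6 + 430.2822/(1+0.084)^6 = 353.3060

€353.31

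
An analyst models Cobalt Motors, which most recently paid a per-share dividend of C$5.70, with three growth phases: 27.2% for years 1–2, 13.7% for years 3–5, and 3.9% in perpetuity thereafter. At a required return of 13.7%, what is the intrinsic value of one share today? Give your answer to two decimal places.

C$110.55

Three-stage DDM. Project D₁…D_5; terminal Gordon value at t=5 with g = 0.039; discount at r = 0.137.
D_1 = 7.2504
D_2 = 9.2225
D_3 = 10.4860
D_4 = 11.9226
D_5 = 13.5560
TV_5 = 14.0846/(0.137−0.039) = 143.7209
P₀ = Σ Dₜ/(1+r)ᵗ + TV_5/(1+r)^5 = 110.5466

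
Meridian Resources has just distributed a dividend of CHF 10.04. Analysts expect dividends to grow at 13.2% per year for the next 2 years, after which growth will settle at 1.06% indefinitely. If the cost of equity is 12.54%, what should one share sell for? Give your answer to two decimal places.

CHF 109.68

Two-stage DDM. Project D₁…D_2 at 0.132, terminal growth 0.0106, discount at r = 0.1254.
D_1 = 11.3653
D_2 = 12.8655
Terminal value at t=2: TV = D_3/(r−g) = 13.0019/(0.1254−0.0106) = 113.2567
P₀ = 11.3653/(1+0.1254)^1 + 12.8655/(1+0.1254)^2 + 113.2567/(1+0.1254)^2 = 109.6802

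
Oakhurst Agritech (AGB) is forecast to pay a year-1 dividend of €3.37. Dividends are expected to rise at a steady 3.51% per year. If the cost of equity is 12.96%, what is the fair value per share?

€35.66

Gordon growth model: P₀ = D₁/(r − g), with D₁ = 3.37 given directly.
P₀ = 3.3700 / (0.1296 − 0.0351) = 3.3700 / 0.0945 = 35.6614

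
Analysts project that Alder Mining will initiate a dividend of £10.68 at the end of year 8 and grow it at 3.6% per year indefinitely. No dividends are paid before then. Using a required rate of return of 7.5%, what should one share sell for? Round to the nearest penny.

Deferred-dividend DDM. At t=7 the remaining stream is a growing perpetuity with first payment D_8 = 10.68.
V_7 = D_8/(r−g) = 10.68/(0.075−0.036) = 273.8462
P₀ = V_7/(1+r)^7 = 273.8462/(1+0.075)^7 = 165.0621

£165.06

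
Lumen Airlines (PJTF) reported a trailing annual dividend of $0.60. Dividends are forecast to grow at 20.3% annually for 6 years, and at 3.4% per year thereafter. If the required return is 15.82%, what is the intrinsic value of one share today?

Two-stage DDM. Project D₁…D_6 at 0.203, terminal growth 0.034, discount at r = 0.1582.
D_1 = 0.7218
D_2 = 0.8683
D_3 = 1.0446
D_4 = 1.2566
D_5 = 1.5117
D_6 = 1.8186
Terminal value at t=6: TV = D_7/(r−g) = 1.8805/(0.1582−0.034) = 15.1406
P₀ = 0.7218/(1+0.1582)^1 + 0.8683/(1+0.1582)^2 + 1.0446/(1+0.1582)^3 + 1.2566/(1+0.1582)^4 + 1.5117/(1+0.1582)^5 + 1.8186/(1+0.1582)^6 + 15.1406/(1+0.1582)^6 = 10.3926

$10.39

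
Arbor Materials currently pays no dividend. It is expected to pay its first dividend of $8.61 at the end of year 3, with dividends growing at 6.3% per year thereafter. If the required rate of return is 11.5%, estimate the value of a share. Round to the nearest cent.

Deferred-dividend DDM. At t=2 the remaining stream is a growing perpetuity with first payment D_3 = 8.61.
V_2 = D_3/(r−g) = 8.61/(0.115−0.063) = 165.5769
P₀ = V_2/(1+r)^2 = 165.5769/(1+0.115)^2 = 133.1834

$133.18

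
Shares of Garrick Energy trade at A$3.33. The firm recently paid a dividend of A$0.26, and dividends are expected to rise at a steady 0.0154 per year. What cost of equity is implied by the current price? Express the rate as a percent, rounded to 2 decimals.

Rearranging the constant-growth DDM: r = D₁/P₀ + g.
D₁ = 0.26 × (1 + 0.0154) = 0.2640.
r = 0.2640 / 3.33 + 0.0154 = 0.07928 + 0.0154 = 0.09468

9.47%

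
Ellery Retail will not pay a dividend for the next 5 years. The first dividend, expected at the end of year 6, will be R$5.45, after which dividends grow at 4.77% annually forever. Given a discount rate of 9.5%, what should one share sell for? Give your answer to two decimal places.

Deferred-dividend DDM. At t=5 the remaining stream is a growing perpetuity with first payment D_6 = 5.45.
V_5 = D_6/(r−g) = 5.45/(0.095−0.0477) = 115.2220
P₀ = V_5/(1+r)^5 = 115.2220/(1+0.095)^5 = 73.1922

R$73.19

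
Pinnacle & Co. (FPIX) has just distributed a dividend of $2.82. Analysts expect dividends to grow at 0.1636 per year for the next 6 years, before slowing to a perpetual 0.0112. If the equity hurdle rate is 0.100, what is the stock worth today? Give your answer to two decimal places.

$65.69

Two-stage DDM. Project D₁…D_6 at 0.1636, terminal growth 0.0112, discount at r = 0.1.
D_1 = 3.2814
D_2 = 3.8182
D_3 = 4.4428
D_4 = 5.1697
D_5 = 6.0154
D_6 = 6.9996
Terminal value at t=6: TV = D_7/(r−g) = 7.0780/(0.1−0.0112) = 79.7068
P₀ = 3.2814/(1+0.1)^1 + 3.8182/(1+0.1)^2 + 4.4428/(1+0.1)^3 + 5.1697/(1+0.1)^4 + 6.0154/(1+0.1)^5 + 6.9996/(1+0.1)^6 + 79.7068/(1+0.1)^6 = 65.6861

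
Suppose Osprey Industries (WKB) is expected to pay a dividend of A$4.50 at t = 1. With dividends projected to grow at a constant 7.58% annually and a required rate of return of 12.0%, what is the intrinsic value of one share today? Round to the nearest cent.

Gordon growth model: P₀ = D₁/(r − g), with D₁ = 4.50 given directly.
P₀ = 4.5000 / (0.12 − 0.0758) = 4.5000 / 0.0442 = 101.8100

A$101.81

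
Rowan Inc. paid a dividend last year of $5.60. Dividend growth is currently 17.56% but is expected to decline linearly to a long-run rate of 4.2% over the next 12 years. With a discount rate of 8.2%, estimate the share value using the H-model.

$258.10

H-model: P₀ = D₀[(1+g_L) + H(g_S−g_L)]/(r−g_L), with H = 12/2 = 6.
P₀ = 5.60 × [(1+0.042) + 6×(0.1756−0.042)] / (0.082−0.042)
   = 5.60 × 1.8436 / 0.04 = 258.1040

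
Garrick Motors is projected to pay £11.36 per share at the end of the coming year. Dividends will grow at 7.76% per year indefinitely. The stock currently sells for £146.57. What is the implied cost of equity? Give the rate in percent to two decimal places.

15.51%

Rearranging the constant-growth DDM: r = D₁/P₀ + g.
r = 11.3600 / 146.57 + 0.0776 = 0.07751 + 0.0776 = 0.15511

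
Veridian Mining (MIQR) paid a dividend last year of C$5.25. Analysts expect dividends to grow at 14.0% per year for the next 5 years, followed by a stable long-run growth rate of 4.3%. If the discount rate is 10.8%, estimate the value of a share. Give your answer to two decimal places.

Two-stage DDM. Project D₁…D_5 at 0.14, terminal growth 0.043, discount at r = 0.108.
D_1 = 5.9850
D_2 = 6.8229
D_3 = 7.7781
D_4 = 8.8670
D_5 = 10.1084
Terminal value at t=5: TV = D_6/(r−g) = 10.5431/(0.108−0.043) = 162.2014
P₀ = 5.9850/(1+0.108)^1 + 6.8229/(1+0.108)^2 + 7.7781/(1+0.108)^3 + 8.8670/(1+0.108)^4 + 10.1084/(1+0.108)^5 + 162.2014/(1+0.108)^5 = 125.7444

C$125.74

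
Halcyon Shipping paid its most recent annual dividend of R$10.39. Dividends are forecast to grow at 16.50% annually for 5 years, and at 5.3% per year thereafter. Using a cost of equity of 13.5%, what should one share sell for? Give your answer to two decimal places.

R$208.23

Two-stage DDM. Project D₁…D_5 at 0.165, terminal growth 0.053, discount at r = 0.135.
D_1 = 12.1044
D_2 = 14.1016
D_3 = 16.4283
D_4 = 19.1390
D_5 = 22.2969
Terminal value at t=5: TV = D_6/(r−g) = 23.4787/(0.135−0.053) = 286.3253
P₀ = 12.1044/(1+0.135)^1 + 14.1016/(1+0.135)^2 + 16.4283/(1+0.135)^3 + 19.1390/(1+0.135)^4 + 22.2969/(1+0.135)^5 + 286.3253/(1+0.135)^5 = 208.2303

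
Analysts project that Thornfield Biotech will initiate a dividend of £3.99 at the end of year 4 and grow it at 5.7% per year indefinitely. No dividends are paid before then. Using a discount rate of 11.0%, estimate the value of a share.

Deferred-dividend DDM. At t=3 the remaining stream is a growing perpetuity with first payment D_4 = 3.99.
V_3 = D_4/(r−g) = 3.99/(0.11−0.057) = 75.2830
P₀ = V_3/(1+r)^3 = 75.2830/(1+0.11)^3 = 55.0463

£55.05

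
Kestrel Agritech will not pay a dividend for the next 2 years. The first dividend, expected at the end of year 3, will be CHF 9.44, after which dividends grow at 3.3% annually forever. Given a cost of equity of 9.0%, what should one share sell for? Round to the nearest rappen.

Deferred-dividend DDM. At t=2 the remaining stream is a growing perpetuity with first payment D_3 = 9.44.
V_2 = D_3/(r−g) = 9.44/(0.09−0.033) = 165.6140
P₀ = V_2/(1+r)^2 = 165.6140/(1+0.09)^2 = 139.3940

CHF 139.39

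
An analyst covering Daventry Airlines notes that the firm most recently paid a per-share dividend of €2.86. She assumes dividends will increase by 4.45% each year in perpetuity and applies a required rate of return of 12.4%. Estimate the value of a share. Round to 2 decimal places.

€37.58

Gordon growth model: P₀ = D₁/(r − g). D₁ = 2.86 × (1 + 0.0445) = 2.9873.
P₀ = 2.9873 / (0.124 − 0.0445) = 2.9873 / 0.0795 = 37.5757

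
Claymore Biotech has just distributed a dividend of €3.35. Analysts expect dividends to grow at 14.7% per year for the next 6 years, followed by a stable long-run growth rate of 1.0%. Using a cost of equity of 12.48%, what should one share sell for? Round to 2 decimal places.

Two-stage DDM. Project D₁…D_6 at 0.147, terminal growth 0.01, discount at r = 0.1248.
D_1 = 3.8425
D_2 = 4.4073
D_3 = 5.0552
D_4 = 5.7983
D_5 = 6.6506
D_6 = 7.6283
Terminal value at t=6: TV = D_7/(r−g) = 7.7045/(0.1248−0.01) = 67.1127
P₀ = 3.8425/(1+0.1248)^1 + 4.4073/(1+0.1248)^2 + 5.0552/(1+0.1248)^3 + 5.7983/(1+0.1248)^4 + 6.6506/(1+0.1248)^5 + 7.6283/(1+0.1248)^6 + 67.1127/(1+0.1248)^6 = 54.6751

€54.68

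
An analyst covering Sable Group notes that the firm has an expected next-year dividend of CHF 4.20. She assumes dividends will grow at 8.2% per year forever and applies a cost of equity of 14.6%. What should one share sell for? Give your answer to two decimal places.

CHF 65.62

Gordon growth model: P₀ = D₁/(r − g), with D₁ = 4.20 given directly.
P₀ = 4.2000 / (0.146 − 0.082) = 4.2000 / 0.064 = 65.6250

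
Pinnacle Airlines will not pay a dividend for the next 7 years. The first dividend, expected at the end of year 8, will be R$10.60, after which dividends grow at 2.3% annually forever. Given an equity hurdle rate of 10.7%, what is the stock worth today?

Deferred-dividend DDM. At t=7 the remaining stream is a growing perpetuity with first payment D_8 = 10.60.
V_7 = D_8/(r−g) = 10.60/(0.107−0.023) = 126.1905
P₀ = V_7/(1+r)^7 = 126.1905/(1+0.107)^7 = 61.9431

R$61.94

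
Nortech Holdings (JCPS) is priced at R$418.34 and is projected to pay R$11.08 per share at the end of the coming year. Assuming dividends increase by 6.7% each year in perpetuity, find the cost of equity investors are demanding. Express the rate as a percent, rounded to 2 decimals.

9.35%

Rearranging the constant-growth DDM: r = D₁/P₀ + g.
r = 11.0800 / 418.34 + 0.067 = 0.02649 + 0.067 = 0.09349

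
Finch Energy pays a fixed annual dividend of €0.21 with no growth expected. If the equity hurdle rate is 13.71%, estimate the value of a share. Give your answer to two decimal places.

Zero-growth DDM (perpetuity): P₀ = D/r = 0.21 / 0.1371 = 1.5317

€1.53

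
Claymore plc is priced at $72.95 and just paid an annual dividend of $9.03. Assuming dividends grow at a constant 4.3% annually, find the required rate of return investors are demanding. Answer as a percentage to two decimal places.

17.21%

Rearranging the constant-growth DDM: r = D₁/P₀ + g.
D₁ = 9.03 × (1 + 0.043) = 9.4183.
r = 9.4183 / 72.95 + 0.043 = 0.12911 + 0.043 = 0.17211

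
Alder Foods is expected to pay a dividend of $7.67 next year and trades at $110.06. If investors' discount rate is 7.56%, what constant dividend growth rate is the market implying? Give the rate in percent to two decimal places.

From P₀ = D₁/(r − g), the implied growth is g = r − D₁/P₀.
g = 0.0756 − 7.67/110.06 = 0.0756 − 0.06969 = 0.00591

0.59%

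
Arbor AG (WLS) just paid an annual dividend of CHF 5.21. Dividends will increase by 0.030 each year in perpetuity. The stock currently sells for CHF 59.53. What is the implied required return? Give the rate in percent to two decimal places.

Rearranging the constant-growth DDM: r = D₁/P₀ + g.
D₁ = 5.21 × (1 + 0.03) = 5.3663.
r = 5.3663 / 59.53 + 0.03 = 0.09014 + 0.03 = 0.12014

12.01%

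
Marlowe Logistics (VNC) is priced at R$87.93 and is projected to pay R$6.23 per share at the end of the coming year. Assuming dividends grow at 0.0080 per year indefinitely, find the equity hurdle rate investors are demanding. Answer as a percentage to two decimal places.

7.89%

Rearranging the constant-growth DDM: r = D₁/P₀ + g.
r = 6.2300 / 87.93 + 0.008 = 0.07085 + 0.008 = 0.07885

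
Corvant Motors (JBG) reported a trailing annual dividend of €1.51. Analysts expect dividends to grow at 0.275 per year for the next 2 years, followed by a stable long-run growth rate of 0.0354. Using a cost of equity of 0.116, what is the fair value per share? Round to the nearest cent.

Two-stage DDM. Project D₁…D_2 at 0.275, terminal growth 0.0354, discount at r = 0.116.
D_1 = 1.9252
D_2 = 2.4547
Terminal value at t=2: TV = D_3/(r−g) = 2.5416/(0.116−0.0354) = 31.5334
P₀ = 1.9252/(1+0.116)^1 + 2.4547/(1+0.116)^2 + 31.5334/(1+0.116)^2 = 29.0148

€29.01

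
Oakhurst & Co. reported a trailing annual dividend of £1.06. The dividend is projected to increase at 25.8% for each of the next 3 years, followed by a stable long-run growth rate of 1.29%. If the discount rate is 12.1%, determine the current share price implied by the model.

£18.06

Two-stage DDM. Project D₁…D_3 at 0.258, terminal growth 0.0129, discount at r = 0.121.
D_1 = 1.3335
D_2 = 1.6775
D_3 = 2.1103
Terminal value at t=3: TV = D_4/(r−g) = 2.1375/(0.121−0.0129) = 19.7737
P₀ = 1.3335/(1+0.121)^1 + 1.6775/(1+0.121)^2 + 2.1103/(1+0.121)^3 + 19.7737/(1+0.121)^3 = 18.0595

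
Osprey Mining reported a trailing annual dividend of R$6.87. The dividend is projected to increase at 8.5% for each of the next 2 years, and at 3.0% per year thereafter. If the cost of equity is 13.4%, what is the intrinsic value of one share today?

R$75.15

Two-stage DDM. Project D₁…D_2 at 0.085, terminal growth 0.03, discount at r = 0.134.
D_1 = 7.4539
D_2 = 8.0875
Terminal value at t=2: TV = D_3/(r−g) = 8.3302/(0.134−0.03) = 80.0977
P₀ = 7.4539/(1+0.134)^1 + 8.0875/(1+0.134)^2 + 80.0977/(1+0.134)^2 = 75.1488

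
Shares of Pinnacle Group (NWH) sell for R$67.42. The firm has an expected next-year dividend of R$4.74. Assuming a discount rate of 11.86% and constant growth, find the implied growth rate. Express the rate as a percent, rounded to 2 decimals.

4.83%

From P₀ = D₁/(r − g), the implied growth is g = r − D₁/P₀.
g = 0.1186 − 4.74/67.42 = 0.1186 − 0.07031 = 0.04829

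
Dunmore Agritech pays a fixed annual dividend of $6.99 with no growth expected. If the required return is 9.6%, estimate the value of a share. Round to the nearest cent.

$72.81

Zero-growth DDM (perpetuity): P₀ = D/r = 6.99 / 0.096 = 72.8125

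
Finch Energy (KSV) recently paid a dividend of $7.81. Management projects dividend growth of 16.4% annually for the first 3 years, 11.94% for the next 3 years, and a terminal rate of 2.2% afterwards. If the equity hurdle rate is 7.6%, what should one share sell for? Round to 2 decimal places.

Three-stage DDM. Project D₁…D_6; terminal Gordon value at t=6 with g = 0.022; discount at r = 0.076.
D_1 = 9.0908
D_2 = 10.5817
D_3 = 12.3171
D_4 = 13.7878
D_5 = 15.4341
D_6 = 17.2769
TV_6 = 17.6570/(0.076−0.022) = 326.9814
P₀ = Σ Dₜ/(1+r)ᵗ + TV_6/(1+r)^6 = 270.2876

$270.29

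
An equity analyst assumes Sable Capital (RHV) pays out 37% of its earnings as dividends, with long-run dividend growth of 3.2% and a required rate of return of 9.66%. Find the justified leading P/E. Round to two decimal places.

Justified leading P/E = b/(r−g) = 0.37/(0.0966−0.032) = 5.7276

5.73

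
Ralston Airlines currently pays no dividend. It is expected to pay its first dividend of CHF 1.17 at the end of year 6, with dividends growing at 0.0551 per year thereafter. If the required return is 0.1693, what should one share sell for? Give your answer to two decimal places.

CHF 4.69

Deferred-dividend DDM. At t=5 the remaining stream is a growing perpetuity with first payment D_6 = 1.17.
V_5 = D_6/(r−g) = 1.17/(0.1693−0.0551) = 10.2452
P₀ = V_5/(1+r)^5 = 10.2452/(1+0.1693)^5 = 4.6869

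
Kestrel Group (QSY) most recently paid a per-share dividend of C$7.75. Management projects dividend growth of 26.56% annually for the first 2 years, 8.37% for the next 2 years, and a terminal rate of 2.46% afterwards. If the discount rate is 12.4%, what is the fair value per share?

Three-stage DDM. Project D₁…D_4; terminal Gordon value at t=4 with g = 0.0246; discount at r = 0.124.
D_1 = 9.8084
D_2 = 12.4135
D_3 = 13.4525
D_4 = 14.5785
TV_4 = 14.9371/(0.124−0.0246) = 150.2729
P₀ = Σ Dₜ/(1+r)ᵗ + TV_4/(1+r)^4 = 131.3080

C$131.31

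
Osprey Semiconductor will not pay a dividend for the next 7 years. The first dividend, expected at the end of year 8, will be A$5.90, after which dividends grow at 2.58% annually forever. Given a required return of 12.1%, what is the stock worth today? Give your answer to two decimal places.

A$27.86

Deferred-dividend DDM. At t=7 the remaining stream is a growing perpetuity with first payment D_8 = 5.90.
V_7 = D_8/(r−g) = 5.90/(0.121−0.0258) = 61.9748
P₀ = V_7/(1+r)^7 = 61.9748/(1+0.121)^7 = 27.8597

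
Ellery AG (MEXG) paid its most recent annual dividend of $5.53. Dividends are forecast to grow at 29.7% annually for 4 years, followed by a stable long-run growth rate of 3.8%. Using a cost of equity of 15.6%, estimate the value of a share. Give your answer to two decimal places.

Two-stage DDM. Project D₁…D_4 at 0.297, terminal growth 0.038, discount at r = 0.156.
D_1 = 7.1724
D_2 = 9.3026
D_3 = 12.0655
D_4 = 15.6489
Terminal value at t=4: TV = D_5/(r−g) = 16.2436/(0.156−0.038) = 137.6577
P₀ = 7.1724/(1+0.156)^1 + 9.3026/(1+0.156)^2 + 12.0655/(1+0.156)^3 + 15.6489/(1+0.156)^4 + 137.6577/(1+0.156)^4 = 106.8240

$106.82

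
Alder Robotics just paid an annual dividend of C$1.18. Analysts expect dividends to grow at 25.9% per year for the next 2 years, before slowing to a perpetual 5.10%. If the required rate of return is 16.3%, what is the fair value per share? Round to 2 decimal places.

Two-stage DDM. Project D₁…D_2 at 0.259, terminal growth 0.051, discount at r = 0.163.
D_1 = 1.4856
D_2 = 1.8704
Terminal value at t=2: TV = D_3/(r−g) = 1.9658/(0.163−0.051) = 17.5517
P₀ = 1.4856/(1+0.163)^1 + 1.8704/(1+0.163)^2 + 17.5517/(1+0.163)^2 = 15.6368

C$15.64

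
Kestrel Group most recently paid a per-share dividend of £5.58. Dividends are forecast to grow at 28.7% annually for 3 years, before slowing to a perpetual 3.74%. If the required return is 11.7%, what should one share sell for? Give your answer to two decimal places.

£133.61

Two-stage DDM. Project D₁…D_3 at 0.287, terminal growth 0.0374, discount at r = 0.117.
D_1 = 7.1815
D_2 = 9.2425
D_3 = 11.8951
Terminal value at t=3: TV = D_4/(r−g) = 12.3400/(0.117−0.0374) = 155.0255
P₀ = 7.1815/(1+0.117)^1 + 9.2425/(1+0.117)^2 + 11.8951/(1+0.117)^3 + 155.0255/(1+0.117)^3 = 133.6076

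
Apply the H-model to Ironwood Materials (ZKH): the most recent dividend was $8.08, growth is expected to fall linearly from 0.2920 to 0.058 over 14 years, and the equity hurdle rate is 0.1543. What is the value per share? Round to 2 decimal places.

$226.21

H-model: P₀ = D₀[(1+g_L) + H(g_S−g_L)]/(r−g_L), with H = 14/2 = 7.
P₀ = 8.08 × [(1+0.058) + 7×(0.292−0.058)] / (0.1543−0.058)
   = 8.08 × 2.6960 / 0.0963 = 226.2064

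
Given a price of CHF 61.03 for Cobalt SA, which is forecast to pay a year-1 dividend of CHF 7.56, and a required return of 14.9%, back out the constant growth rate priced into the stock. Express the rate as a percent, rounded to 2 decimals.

From P₀ = D₁/(r − g), the implied growth is g = r − D₁/P₀.
g = 0.149 − 7.56/61.03 = 0.149 − 0.12387 = 0.02513

2.51%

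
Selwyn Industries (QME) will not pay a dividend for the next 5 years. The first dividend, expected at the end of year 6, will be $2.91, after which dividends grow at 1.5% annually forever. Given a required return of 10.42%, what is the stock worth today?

Deferred-dividend DDM. At t=5 the remaining stream is a growing perpetuity with first payment D_6 = 2.91.
V_5 = D_6/(r−g) = 2.91/(0.1042−0.015) = 32.6233
P₀ = V_5/(1+r)^5 = 32.6233/(1+0.1042)^5 = 19.8742

$19.87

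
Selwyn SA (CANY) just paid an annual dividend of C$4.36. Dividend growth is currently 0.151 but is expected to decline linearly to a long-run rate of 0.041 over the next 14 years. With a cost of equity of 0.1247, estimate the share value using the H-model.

C$94.34

H-model: P₀ = D₀[(1+g_L) + H(g_S−g_L)]/(r−g_L), with H = 14/2 = 7.
P₀ = 4.36 × [(1+0.041) + 7×(0.151−0.041)] / (0.1247−0.041)
   = 4.36 × 1.8110 / 0.0837 = 94.3364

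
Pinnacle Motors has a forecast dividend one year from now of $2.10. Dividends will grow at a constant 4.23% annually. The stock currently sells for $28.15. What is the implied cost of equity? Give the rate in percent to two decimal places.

11.69%

Rearranging the constant-growth DDM: r = D₁/P₀ + g.
r = 2.1000 / 28.15 + 0.0423 = 0.07460 + 0.0423 = 0.11690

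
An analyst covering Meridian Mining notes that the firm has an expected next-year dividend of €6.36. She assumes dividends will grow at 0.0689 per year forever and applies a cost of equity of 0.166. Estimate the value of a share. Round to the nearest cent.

Gordon growth model: P₀ = D₁/(r − g), with D₁ = 6.36 given directly.
P₀ = 6.3600 / (0.166 − 0.0689) = 6.3600 / 0.0971 = 65.4995

€65.50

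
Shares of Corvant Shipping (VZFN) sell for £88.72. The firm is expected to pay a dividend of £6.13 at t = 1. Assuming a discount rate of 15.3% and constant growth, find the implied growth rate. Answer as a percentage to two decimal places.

From P₀ = D₁/(r − g), the implied growth is g = r − D₁/P₀.
g = 0.153 − 6.13/88.72 = 0.153 − 0.06909 = 0.08391

8.39%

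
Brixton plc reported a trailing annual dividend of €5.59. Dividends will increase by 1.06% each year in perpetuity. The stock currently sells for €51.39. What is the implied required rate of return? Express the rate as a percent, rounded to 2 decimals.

Rearranging the constant-growth DDM: r = D₁/P₀ + g.
D₁ = 5.59 × (1 + 0.0106) = 5.6493.
r = 5.6493 / 51.39 + 0.0106 = 0.10993 + 0.0106 = 0.12053

12.05%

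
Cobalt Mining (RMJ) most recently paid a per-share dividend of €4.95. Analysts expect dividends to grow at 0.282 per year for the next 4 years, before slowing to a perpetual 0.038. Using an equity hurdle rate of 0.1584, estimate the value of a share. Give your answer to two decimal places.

Two-stage DDM. Project D₁…D_4 at 0.282, terminal growth 0.038, discount at r = 0.1584.
D_1 = 6.3459
D_2 = 8.1354
D_3 = 10.4296
D_4 = 13.3708
Terminal value at t=4: TV = D_5/(r−g) = 13.8789/(0.1584−0.038) = 115.2732
P₀ = 6.3459/(1+0.1584)^1 + 8.1354/(1+0.1584)^2 + 10.4296/(1+0.1584)^3 + 13.3708/(1+0.1584)^4 + 115.2732/(1+0.1584)^4 = 89.6926

€89.69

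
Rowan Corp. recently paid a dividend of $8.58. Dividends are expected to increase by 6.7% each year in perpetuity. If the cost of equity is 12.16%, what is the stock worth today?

Gordon growth model: P₀ = D₁/(r − g). D₁ = 8.58 × (1 + 0.067) = 9.1549.
P₀ = 9.1549 / (0.1216 − 0.067) = 9.1549 / 0.0546 = 167.6714

$167.67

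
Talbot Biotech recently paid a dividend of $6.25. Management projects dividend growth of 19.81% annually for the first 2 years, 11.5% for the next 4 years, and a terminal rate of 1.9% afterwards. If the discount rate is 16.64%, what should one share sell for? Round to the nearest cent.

$74.68

Three-stage DDM. Project D₁…D_6; terminal Gordon value at t=6 with g = 0.019; discount at r = 0.1664.
D_1 = 7.4881
D_2 = 8.9715
D_3 = 10.0032
D_4 = 11.1536
D_5 = 12.4363
D_6 = 13.8665
TV_6 = 14.1299/(0.1664−0.019) = 95.8611
P₀ = Σ Dₜ/(1+r)ᵗ + TV_6/(1+r)^6 = 74.6786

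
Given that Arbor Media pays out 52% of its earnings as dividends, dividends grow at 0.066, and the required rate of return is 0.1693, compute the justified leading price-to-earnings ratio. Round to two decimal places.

5.03

Justified leading P/E = b/(r−g) = 0.52/(0.1693−0.066) = 5.0339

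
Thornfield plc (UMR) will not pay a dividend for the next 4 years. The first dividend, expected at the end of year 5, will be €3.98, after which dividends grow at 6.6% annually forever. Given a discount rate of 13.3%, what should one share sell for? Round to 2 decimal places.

€36.05

Deferred-dividend DDM. At t=4 the remaining stream is a growing perpetuity with first payment D_5 = 3.98.
V_4 = D_5/(r−g) = 3.98/(0.133−0.066) = 59.4030
P₀ = V_4/(1+r)^4 = 59.4030/(1+0.133)^4 = 36.0486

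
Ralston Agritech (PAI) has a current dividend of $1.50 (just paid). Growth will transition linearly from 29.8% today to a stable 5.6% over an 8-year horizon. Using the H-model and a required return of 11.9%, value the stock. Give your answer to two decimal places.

H-model: P₀ = D₀[(1+g_L) + H(g_S−g_L)]/(r−g_L), with H = 8/2 = 4.
P₀ = 1.50 × [(1+0.056) + 4×(0.298−0.056)] / (0.119−0.056)
   = 1.50 × 2.0240 / 0.063 = 48.1905

$48.19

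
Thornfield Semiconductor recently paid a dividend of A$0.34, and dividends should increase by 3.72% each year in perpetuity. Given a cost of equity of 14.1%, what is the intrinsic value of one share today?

A$3.40

Gordon growth model: P₀ = D₁/(r − g). D₁ = 0.34 × (1 + 0.0372) = 0.3526.
P₀ = 0.3526 / (0.141 − 0.0372) = 0.3526 / 0.1038 = 3.3974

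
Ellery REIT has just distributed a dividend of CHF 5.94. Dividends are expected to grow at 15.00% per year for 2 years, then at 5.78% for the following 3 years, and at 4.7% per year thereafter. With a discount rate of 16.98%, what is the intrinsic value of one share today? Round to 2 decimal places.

CHF 61.90

Three-stage DDM. Project D₁…D_5; terminal Gordon value at t=5 with g = 0.047; discount at r = 0.1698.
D_1 = 6.8310
D_2 = 7.8556
D_3 = 8.3097
D_4 = 8.7900
D_5 = 9.2981
TV_5 = 9.7351/(0.1698−0.047) = 79.2759
P₀ = Σ Dₜ/(1+r)ᵗ + TV_5/(1+r)^5 = 61.8992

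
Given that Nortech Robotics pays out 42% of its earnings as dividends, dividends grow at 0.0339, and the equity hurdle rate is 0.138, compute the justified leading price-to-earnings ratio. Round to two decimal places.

4.03

Justified leading P/E = b/(r−g) = 0.42/(0.138−0.0339) = 4.0346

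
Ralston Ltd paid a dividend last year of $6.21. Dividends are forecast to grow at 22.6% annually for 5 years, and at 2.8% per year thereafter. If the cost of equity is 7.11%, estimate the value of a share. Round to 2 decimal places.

$338.43

Two-stage DDM. Project D₁…D_5 at 0.226, terminal growth 0.028, discount at r = 0.0711.
D_1 = 7.6135
D_2 = 9.3341
D_3 = 11.4436
D_4 = 14.0299
D_5 = 17.2006
Terminal value at t=5: TV = D_6/(r−g) = 17.6822/(0.0711−0.028) = 410.2606
P₀ = 7.6135/(1+0.0711)^1 + 9.3341/(1+0.0711)^2 + 11.4436/(1+0.0711)^3 + 14.0299/(1+0.0711)^4 + 17.2006/(1+0.0711)^5 + 410.2606/(1+0.0711)^5 = 338.4283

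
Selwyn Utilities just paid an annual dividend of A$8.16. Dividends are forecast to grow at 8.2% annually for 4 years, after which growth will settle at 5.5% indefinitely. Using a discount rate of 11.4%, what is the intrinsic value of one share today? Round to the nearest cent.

A$160.22

Two-stage DDM. Project D₁…D_4 at 0.082, terminal growth 0.055, discount at r = 0.114.
D_1 = 8.8291
D_2 = 9.5531
D_3 = 10.3365
D_4 = 11.1841
Terminal value at t=4: TV = D_5/(r−g) = 11.7992/(0.114−0.055) = 199.9860
P₀ = 8.8291/(1+0.114)^1 + 9.5531/(1+0.114)^2 + 10.3365/(1+0.114)^3 + 11.1841/(1+0.114)^4 + 199.9860/(1+0.114)^4 = 160.2174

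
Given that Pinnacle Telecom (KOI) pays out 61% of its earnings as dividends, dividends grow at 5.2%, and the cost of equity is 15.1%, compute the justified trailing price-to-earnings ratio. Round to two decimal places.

Justified trailing P/E = b(1+g)/(r−g) = 0.61×(1+0.052)/(0.151−0.052) = 6.4820

6.48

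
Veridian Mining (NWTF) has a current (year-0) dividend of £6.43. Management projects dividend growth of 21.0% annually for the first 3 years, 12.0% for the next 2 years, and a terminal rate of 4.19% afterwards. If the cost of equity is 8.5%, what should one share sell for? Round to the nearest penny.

£272.52

Three-stage DDM. Project D₁…D_5; terminal Gordon value at t=5 with g = 0.0419; discount at r = 0.085.
D_1 = 7.7803
D_2 = 9.4142
D_3 = 11.3911
D_4 = 12.7581
D_5 = 14.2890
TV_5 = 14.8878/(0.085−0.0419) = 345.4235
P₀ = Σ Dₜ/(1+r)ᵗ + TV_5/(1+r)^5 = 272.5170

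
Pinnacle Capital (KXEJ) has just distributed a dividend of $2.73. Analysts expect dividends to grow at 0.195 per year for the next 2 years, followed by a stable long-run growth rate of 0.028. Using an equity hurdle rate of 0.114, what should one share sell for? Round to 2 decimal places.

$43.62

Two-stage DDM. Project D₁…D_2 at 0.195, terminal growth 0.028, discount at r = 0.114.
D_1 = 3.2624
D_2 = 3.8985
Terminal value at t=2: TV = D_3/(r−g) = 4.0077/(0.114−0.028) = 46.6008
P₀ = 3.2624/(1+0.114)^1 + 3.8985/(1+0.114)^2 + 46.6008/(1+0.114)^2 = 43.6210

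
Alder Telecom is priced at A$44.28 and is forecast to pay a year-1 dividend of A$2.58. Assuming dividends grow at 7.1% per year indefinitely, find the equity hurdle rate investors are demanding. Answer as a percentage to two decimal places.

12.93%

Rearranging the constant-growth DDM: r = D₁/P₀ + g.
r = 2.5800 / 44.28 + 0.071 = 0.05827 + 0.071 = 0.12927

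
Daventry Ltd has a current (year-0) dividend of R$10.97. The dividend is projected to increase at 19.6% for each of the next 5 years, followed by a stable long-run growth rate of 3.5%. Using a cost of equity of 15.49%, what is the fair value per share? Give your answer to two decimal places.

R$173.78

Two-stage DDM. Project D₁…D_5 at 0.196, terminal growth 0.035, discount at r = 0.1549.
D_1 = 13.1201
D_2 = 15.6917
D_3 = 18.7672
D_4 = 22.4456
D_5 = 26.8449
Terminal value at t=5: TV = D_6/(r−g) = 27.7845/(0.1549−0.035) = 231.7308
P₀ = 13.1201/(1+0.1549)^1 + 15.6917/(1+0.1549)^2 + 18.7672/(1+0.1549)^3 + 22.4456/(1+0.1549)^4 + 26.8449/(1+0.1549)^5 + 231.7308/(1+0.1549)^5 = 173.7790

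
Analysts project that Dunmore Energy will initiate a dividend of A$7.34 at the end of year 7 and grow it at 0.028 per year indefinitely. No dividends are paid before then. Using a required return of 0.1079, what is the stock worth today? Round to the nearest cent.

Deferred-dividend DDM. At t=6 the remaining stream is a growing perpetuity with first payment D_7 = 7.34.
V_6 = D_7/(r−g) = 7.34/(0.1079−0.028) = 91.8648
P₀ = V_6/(1+r)^6 = 91.8648/(1+0.1079)^6 = 49.6759

A$49.68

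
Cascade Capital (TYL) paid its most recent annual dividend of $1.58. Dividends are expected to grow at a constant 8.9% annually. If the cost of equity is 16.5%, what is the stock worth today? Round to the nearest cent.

$22.64

Gordon growth model: P₀ = D₁/(r − g). D₁ = 1.58 × (1 + 0.089) = 1.7206.
P₀ = 1.7206 / (0.165 − 0.089) = 1.7206 / 0.076 = 22.6397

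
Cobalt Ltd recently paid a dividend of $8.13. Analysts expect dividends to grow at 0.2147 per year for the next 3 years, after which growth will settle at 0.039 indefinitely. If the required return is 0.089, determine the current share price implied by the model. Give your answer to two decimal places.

$264.92

Two-stage DDM. Project D₁…D_3 at 0.2147, terminal growth 0.039, discount at r = 0.089.
D_1 = 9.8755
D_2 = 11.9958
D_3 = 14.5713
Terminal value at t=3: TV = D_4/(r−g) = 15.1396/(0.089−0.039) = 302.7912
P₀ = 9.8755/(1+0.089)^1 + 11.9958/(1+0.089)^2 + 14.5713/(1+0.089)^3 + 302.7912/(1+0.089)^3 = 264.9213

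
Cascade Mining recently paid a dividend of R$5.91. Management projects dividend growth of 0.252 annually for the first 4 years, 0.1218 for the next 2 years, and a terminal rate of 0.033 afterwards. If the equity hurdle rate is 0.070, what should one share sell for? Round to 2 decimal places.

R$399.31

Three-stage DDM. Project D₁…D_6; terminal Gordon value at t=6 with g = 0.033; discount at r = 0.07.
D_1 = 7.3993
D_2 = 9.2639
D_3 = 11.5985
D_4 = 14.5213
D_5 = 16.2900
D_6 = 18.2741
TV_6 = 18.8771/(0.07−0.033) = 510.1927
P₀ = Σ Dₜ/(1+r)ᵗ + TV_6/(1+r)^6 = 399.3070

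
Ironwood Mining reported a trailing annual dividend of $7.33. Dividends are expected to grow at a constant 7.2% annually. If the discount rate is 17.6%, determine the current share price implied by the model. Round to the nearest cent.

$75.56

Gordon growth model: P₀ = D₁/(r − g). D₁ = 7.33 × (1 + 0.072) = 7.8578.
P₀ = 7.8578 / (0.176 − 0.072) = 7.8578 / 0.104 = 75.5554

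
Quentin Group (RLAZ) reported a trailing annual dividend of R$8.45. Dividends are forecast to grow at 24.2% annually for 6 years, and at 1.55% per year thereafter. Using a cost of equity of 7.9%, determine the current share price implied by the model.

R$399.69

Two-stage DDM. Project D₁…D_6 at 0.242, terminal growth 0.0155, discount at r = 0.079.
D_1 = 10.4949
D_2 = 13.0347
D_3 = 16.1891
D_4 = 20.1068
D_5 = 24.9727
D_6 = 31.0160
Terminal value at t=6: TV = D_7/(r−g) = 31.4968/(0.079−0.0155) = 496.0123
P₀ = 10.4949/(1+0.079)^1 + 13.0347/(1+0.079)^2 + 16.1891/(1+0.079)^3 + 20.1068/(1+0.079)^4 + 24.9727/(1+0.079)^5 + 31.0160/(1+0.079)^6 + 496.0123/(1+0.079)^6 = 399.6867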